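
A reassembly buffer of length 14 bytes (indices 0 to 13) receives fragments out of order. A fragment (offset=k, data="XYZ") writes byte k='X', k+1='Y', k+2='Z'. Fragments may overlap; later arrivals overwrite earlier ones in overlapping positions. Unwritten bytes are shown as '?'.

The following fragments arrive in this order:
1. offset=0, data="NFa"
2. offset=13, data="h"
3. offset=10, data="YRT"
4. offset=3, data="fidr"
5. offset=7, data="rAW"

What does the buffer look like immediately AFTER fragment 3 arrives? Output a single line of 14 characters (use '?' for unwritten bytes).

Answer: NFa???????YRTh

Derivation:
Fragment 1: offset=0 data="NFa" -> buffer=NFa???????????
Fragment 2: offset=13 data="h" -> buffer=NFa??????????h
Fragment 3: offset=10 data="YRT" -> buffer=NFa???????YRTh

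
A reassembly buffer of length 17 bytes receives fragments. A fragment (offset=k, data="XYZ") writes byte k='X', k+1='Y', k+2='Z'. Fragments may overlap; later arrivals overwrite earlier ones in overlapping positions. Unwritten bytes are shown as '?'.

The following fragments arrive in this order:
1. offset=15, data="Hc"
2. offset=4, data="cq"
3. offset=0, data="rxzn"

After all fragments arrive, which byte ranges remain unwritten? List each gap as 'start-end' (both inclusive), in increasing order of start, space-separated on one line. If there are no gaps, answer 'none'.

Answer: 6-14

Derivation:
Fragment 1: offset=15 len=2
Fragment 2: offset=4 len=2
Fragment 3: offset=0 len=4
Gaps: 6-14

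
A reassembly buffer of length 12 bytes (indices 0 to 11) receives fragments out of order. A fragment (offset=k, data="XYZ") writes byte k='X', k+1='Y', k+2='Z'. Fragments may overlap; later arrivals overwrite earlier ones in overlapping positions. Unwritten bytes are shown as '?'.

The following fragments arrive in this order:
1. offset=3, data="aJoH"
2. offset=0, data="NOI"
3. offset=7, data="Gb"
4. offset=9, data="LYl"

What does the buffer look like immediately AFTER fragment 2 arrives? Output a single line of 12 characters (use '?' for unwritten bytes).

Fragment 1: offset=3 data="aJoH" -> buffer=???aJoH?????
Fragment 2: offset=0 data="NOI" -> buffer=NOIaJoH?????

Answer: NOIaJoH?????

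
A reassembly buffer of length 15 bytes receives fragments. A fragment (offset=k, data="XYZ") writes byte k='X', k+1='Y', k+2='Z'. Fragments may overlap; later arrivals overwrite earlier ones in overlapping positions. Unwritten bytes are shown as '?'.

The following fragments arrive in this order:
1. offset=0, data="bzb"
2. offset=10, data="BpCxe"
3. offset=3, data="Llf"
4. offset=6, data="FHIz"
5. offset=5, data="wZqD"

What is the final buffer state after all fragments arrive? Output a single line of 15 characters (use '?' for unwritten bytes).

Fragment 1: offset=0 data="bzb" -> buffer=bzb????????????
Fragment 2: offset=10 data="BpCxe" -> buffer=bzb???????BpCxe
Fragment 3: offset=3 data="Llf" -> buffer=bzbLlf????BpCxe
Fragment 4: offset=6 data="FHIz" -> buffer=bzbLlfFHIzBpCxe
Fragment 5: offset=5 data="wZqD" -> buffer=bzbLlwZqDzBpCxe

Answer: bzbLlwZqDzBpCxe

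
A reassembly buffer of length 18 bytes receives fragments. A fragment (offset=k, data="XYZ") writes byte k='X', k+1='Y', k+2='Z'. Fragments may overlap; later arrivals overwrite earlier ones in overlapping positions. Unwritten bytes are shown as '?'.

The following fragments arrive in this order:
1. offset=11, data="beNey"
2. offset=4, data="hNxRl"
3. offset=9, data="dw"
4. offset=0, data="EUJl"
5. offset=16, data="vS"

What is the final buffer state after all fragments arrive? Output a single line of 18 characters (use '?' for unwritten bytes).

Answer: EUJlhNxRldwbeNeyvS

Derivation:
Fragment 1: offset=11 data="beNey" -> buffer=???????????beNey??
Fragment 2: offset=4 data="hNxRl" -> buffer=????hNxRl??beNey??
Fragment 3: offset=9 data="dw" -> buffer=????hNxRldwbeNey??
Fragment 4: offset=0 data="EUJl" -> buffer=EUJlhNxRldwbeNey??
Fragment 5: offset=16 data="vS" -> buffer=EUJlhNxRldwbeNeyvS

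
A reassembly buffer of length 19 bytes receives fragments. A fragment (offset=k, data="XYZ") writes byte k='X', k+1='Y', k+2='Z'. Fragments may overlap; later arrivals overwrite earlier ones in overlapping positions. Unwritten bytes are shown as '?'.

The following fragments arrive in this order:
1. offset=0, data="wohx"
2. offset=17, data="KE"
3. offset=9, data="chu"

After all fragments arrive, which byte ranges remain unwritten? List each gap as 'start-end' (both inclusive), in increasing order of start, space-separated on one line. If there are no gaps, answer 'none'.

Answer: 4-8 12-16

Derivation:
Fragment 1: offset=0 len=4
Fragment 2: offset=17 len=2
Fragment 3: offset=9 len=3
Gaps: 4-8 12-16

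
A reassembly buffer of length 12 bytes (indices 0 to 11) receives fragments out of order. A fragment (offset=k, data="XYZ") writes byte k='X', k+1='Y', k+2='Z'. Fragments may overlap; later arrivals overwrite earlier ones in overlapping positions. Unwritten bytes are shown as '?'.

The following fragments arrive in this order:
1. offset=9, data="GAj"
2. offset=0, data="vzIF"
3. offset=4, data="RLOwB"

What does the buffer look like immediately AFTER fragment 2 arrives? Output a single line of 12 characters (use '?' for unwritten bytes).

Fragment 1: offset=9 data="GAj" -> buffer=?????????GAj
Fragment 2: offset=0 data="vzIF" -> buffer=vzIF?????GAj

Answer: vzIF?????GAj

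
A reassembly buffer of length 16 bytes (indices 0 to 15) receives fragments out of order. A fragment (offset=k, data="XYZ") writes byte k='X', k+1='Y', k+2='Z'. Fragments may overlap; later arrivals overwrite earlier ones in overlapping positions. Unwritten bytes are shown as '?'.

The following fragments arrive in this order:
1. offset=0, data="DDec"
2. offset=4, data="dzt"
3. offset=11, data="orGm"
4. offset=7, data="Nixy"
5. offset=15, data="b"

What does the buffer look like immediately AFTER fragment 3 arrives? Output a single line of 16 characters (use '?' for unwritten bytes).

Fragment 1: offset=0 data="DDec" -> buffer=DDec????????????
Fragment 2: offset=4 data="dzt" -> buffer=DDecdzt?????????
Fragment 3: offset=11 data="orGm" -> buffer=DDecdzt????orGm?

Answer: DDecdzt????orGm?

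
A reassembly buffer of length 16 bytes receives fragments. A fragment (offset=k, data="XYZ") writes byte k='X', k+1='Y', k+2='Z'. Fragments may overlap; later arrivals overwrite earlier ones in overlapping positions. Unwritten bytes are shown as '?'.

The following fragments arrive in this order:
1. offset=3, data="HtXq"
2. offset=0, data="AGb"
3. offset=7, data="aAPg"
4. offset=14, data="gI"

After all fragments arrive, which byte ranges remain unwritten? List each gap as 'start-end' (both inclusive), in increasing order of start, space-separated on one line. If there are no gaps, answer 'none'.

Fragment 1: offset=3 len=4
Fragment 2: offset=0 len=3
Fragment 3: offset=7 len=4
Fragment 4: offset=14 len=2
Gaps: 11-13

Answer: 11-13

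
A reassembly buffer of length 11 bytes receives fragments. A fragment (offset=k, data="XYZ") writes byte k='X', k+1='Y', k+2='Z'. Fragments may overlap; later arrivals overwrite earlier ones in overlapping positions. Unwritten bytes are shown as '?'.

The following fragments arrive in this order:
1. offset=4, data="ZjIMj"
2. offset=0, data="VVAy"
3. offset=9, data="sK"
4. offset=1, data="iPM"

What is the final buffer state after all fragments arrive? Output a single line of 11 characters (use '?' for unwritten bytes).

Fragment 1: offset=4 data="ZjIMj" -> buffer=????ZjIMj??
Fragment 2: offset=0 data="VVAy" -> buffer=VVAyZjIMj??
Fragment 3: offset=9 data="sK" -> buffer=VVAyZjIMjsK
Fragment 4: offset=1 data="iPM" -> buffer=ViPMZjIMjsK

Answer: ViPMZjIMjsK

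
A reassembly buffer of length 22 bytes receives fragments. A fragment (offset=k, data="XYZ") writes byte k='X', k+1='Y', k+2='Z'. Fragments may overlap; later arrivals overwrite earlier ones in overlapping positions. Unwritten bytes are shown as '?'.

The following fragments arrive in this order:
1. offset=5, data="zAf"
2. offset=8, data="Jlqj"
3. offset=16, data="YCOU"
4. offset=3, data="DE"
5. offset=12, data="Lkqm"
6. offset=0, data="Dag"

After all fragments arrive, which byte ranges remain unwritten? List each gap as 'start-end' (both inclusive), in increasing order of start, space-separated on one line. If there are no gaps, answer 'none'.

Answer: 20-21

Derivation:
Fragment 1: offset=5 len=3
Fragment 2: offset=8 len=4
Fragment 3: offset=16 len=4
Fragment 4: offset=3 len=2
Fragment 5: offset=12 len=4
Fragment 6: offset=0 len=3
Gaps: 20-21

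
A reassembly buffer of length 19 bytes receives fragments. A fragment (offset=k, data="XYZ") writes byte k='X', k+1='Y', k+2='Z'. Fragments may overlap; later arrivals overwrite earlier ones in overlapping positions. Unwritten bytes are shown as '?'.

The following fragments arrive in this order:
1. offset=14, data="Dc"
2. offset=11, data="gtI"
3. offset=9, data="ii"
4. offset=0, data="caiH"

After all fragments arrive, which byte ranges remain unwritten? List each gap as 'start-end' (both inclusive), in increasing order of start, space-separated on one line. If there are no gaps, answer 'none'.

Answer: 4-8 16-18

Derivation:
Fragment 1: offset=14 len=2
Fragment 2: offset=11 len=3
Fragment 3: offset=9 len=2
Fragment 4: offset=0 len=4
Gaps: 4-8 16-18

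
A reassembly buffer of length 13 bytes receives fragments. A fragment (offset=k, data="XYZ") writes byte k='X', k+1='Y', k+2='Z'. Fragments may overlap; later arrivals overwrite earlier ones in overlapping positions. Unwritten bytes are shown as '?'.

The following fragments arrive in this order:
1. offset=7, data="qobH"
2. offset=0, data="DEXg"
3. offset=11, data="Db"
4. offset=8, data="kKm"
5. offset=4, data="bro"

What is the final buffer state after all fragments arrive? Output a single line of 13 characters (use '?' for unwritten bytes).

Fragment 1: offset=7 data="qobH" -> buffer=???????qobH??
Fragment 2: offset=0 data="DEXg" -> buffer=DEXg???qobH??
Fragment 3: offset=11 data="Db" -> buffer=DEXg???qobHDb
Fragment 4: offset=8 data="kKm" -> buffer=DEXg???qkKmDb
Fragment 5: offset=4 data="bro" -> buffer=DEXgbroqkKmDb

Answer: DEXgbroqkKmDb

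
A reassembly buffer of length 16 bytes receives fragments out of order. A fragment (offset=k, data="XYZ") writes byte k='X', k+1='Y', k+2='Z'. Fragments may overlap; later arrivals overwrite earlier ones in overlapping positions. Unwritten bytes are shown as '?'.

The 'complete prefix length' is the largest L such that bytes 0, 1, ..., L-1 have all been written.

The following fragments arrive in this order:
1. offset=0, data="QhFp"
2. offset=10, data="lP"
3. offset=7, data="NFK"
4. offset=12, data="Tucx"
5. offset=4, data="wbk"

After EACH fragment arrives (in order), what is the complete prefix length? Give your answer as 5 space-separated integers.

Fragment 1: offset=0 data="QhFp" -> buffer=QhFp???????????? -> prefix_len=4
Fragment 2: offset=10 data="lP" -> buffer=QhFp??????lP???? -> prefix_len=4
Fragment 3: offset=7 data="NFK" -> buffer=QhFp???NFKlP???? -> prefix_len=4
Fragment 4: offset=12 data="Tucx" -> buffer=QhFp???NFKlPTucx -> prefix_len=4
Fragment 5: offset=4 data="wbk" -> buffer=QhFpwbkNFKlPTucx -> prefix_len=16

Answer: 4 4 4 4 16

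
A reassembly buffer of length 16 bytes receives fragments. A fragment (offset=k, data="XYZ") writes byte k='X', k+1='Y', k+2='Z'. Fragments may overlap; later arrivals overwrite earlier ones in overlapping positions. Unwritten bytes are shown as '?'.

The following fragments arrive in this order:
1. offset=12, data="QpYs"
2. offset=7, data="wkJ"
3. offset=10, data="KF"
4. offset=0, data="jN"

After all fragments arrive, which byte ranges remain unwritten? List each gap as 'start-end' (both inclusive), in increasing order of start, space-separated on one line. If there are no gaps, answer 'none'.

Fragment 1: offset=12 len=4
Fragment 2: offset=7 len=3
Fragment 3: offset=10 len=2
Fragment 4: offset=0 len=2
Gaps: 2-6

Answer: 2-6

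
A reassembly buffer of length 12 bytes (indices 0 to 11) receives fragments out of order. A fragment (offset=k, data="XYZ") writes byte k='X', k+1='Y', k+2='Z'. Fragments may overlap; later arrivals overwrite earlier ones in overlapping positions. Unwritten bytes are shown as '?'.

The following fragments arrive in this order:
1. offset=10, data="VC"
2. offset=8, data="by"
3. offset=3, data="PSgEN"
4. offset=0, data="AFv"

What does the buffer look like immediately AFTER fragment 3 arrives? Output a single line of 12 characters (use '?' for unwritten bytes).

Fragment 1: offset=10 data="VC" -> buffer=??????????VC
Fragment 2: offset=8 data="by" -> buffer=????????byVC
Fragment 3: offset=3 data="PSgEN" -> buffer=???PSgENbyVC

Answer: ???PSgENbyVC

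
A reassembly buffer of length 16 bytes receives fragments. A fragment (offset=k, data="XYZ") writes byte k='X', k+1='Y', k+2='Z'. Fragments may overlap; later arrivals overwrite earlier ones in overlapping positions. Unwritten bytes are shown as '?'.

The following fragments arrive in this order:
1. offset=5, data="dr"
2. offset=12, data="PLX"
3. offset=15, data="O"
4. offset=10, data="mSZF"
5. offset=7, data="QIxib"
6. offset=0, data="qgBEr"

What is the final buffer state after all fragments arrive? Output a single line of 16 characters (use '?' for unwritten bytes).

Answer: qgBErdrQIxibZFXO

Derivation:
Fragment 1: offset=5 data="dr" -> buffer=?????dr?????????
Fragment 2: offset=12 data="PLX" -> buffer=?????dr?????PLX?
Fragment 3: offset=15 data="O" -> buffer=?????dr?????PLXO
Fragment 4: offset=10 data="mSZF" -> buffer=?????dr???mSZFXO
Fragment 5: offset=7 data="QIxib" -> buffer=?????drQIxibZFXO
Fragment 6: offset=0 data="qgBEr" -> buffer=qgBErdrQIxibZFXO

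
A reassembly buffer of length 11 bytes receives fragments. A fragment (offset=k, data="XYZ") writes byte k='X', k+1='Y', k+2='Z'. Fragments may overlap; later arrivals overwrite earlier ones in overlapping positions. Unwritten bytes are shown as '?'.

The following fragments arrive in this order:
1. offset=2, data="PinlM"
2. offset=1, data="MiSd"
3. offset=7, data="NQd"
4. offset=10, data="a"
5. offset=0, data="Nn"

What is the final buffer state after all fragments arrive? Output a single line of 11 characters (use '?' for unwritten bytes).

Answer: NniSdlMNQda

Derivation:
Fragment 1: offset=2 data="PinlM" -> buffer=??PinlM????
Fragment 2: offset=1 data="MiSd" -> buffer=?MiSdlM????
Fragment 3: offset=7 data="NQd" -> buffer=?MiSdlMNQd?
Fragment 4: offset=10 data="a" -> buffer=?MiSdlMNQda
Fragment 5: offset=0 data="Nn" -> buffer=NniSdlMNQda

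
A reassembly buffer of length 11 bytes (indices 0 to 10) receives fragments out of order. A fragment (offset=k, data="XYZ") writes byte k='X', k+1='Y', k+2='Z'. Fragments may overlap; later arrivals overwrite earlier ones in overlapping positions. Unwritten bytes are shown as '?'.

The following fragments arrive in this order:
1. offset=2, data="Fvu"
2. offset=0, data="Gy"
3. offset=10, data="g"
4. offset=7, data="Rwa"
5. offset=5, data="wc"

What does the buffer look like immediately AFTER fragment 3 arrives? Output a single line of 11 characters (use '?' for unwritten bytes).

Fragment 1: offset=2 data="Fvu" -> buffer=??Fvu??????
Fragment 2: offset=0 data="Gy" -> buffer=GyFvu??????
Fragment 3: offset=10 data="g" -> buffer=GyFvu?????g

Answer: GyFvu?????g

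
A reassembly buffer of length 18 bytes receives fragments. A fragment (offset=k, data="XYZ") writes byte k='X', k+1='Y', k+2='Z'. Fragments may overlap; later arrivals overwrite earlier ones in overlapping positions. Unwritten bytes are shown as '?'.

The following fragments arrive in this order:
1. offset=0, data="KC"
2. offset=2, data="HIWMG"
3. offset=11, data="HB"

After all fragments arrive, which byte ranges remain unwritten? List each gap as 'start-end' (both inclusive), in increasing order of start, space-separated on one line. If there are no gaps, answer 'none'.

Answer: 7-10 13-17

Derivation:
Fragment 1: offset=0 len=2
Fragment 2: offset=2 len=5
Fragment 3: offset=11 len=2
Gaps: 7-10 13-17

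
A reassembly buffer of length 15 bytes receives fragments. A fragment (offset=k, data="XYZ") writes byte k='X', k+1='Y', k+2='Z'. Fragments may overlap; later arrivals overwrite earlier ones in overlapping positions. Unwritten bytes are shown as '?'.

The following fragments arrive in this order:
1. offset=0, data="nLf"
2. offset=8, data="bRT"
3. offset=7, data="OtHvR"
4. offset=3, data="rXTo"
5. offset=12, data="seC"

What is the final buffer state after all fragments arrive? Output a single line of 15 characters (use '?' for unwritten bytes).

Fragment 1: offset=0 data="nLf" -> buffer=nLf????????????
Fragment 2: offset=8 data="bRT" -> buffer=nLf?????bRT????
Fragment 3: offset=7 data="OtHvR" -> buffer=nLf????OtHvR???
Fragment 4: offset=3 data="rXTo" -> buffer=nLfrXToOtHvR???
Fragment 5: offset=12 data="seC" -> buffer=nLfrXToOtHvRseC

Answer: nLfrXToOtHvRseC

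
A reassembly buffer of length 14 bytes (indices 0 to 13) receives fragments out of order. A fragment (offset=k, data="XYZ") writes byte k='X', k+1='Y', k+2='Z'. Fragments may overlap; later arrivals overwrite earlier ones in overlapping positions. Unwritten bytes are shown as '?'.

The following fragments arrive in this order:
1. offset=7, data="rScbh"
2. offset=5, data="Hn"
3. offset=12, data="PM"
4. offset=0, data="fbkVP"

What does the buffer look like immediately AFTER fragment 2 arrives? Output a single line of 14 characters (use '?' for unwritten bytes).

Answer: ?????HnrScbh??

Derivation:
Fragment 1: offset=7 data="rScbh" -> buffer=???????rScbh??
Fragment 2: offset=5 data="Hn" -> buffer=?????HnrScbh??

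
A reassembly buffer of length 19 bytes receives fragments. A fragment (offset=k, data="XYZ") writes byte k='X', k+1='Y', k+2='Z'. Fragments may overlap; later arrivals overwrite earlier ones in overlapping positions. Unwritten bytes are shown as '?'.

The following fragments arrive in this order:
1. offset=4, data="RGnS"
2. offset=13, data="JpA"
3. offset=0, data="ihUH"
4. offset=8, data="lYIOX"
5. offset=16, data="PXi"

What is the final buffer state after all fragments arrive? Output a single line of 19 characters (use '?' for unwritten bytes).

Answer: ihUHRGnSlYIOXJpAPXi

Derivation:
Fragment 1: offset=4 data="RGnS" -> buffer=????RGnS???????????
Fragment 2: offset=13 data="JpA" -> buffer=????RGnS?????JpA???
Fragment 3: offset=0 data="ihUH" -> buffer=ihUHRGnS?????JpA???
Fragment 4: offset=8 data="lYIOX" -> buffer=ihUHRGnSlYIOXJpA???
Fragment 5: offset=16 data="PXi" -> buffer=ihUHRGnSlYIOXJpAPXi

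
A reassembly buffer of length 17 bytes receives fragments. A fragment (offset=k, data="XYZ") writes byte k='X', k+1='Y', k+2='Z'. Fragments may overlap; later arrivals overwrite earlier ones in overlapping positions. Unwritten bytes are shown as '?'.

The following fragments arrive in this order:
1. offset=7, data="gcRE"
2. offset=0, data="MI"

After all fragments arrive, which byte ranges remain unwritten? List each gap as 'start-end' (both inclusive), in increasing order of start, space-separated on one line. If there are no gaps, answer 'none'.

Fragment 1: offset=7 len=4
Fragment 2: offset=0 len=2
Gaps: 2-6 11-16

Answer: 2-6 11-16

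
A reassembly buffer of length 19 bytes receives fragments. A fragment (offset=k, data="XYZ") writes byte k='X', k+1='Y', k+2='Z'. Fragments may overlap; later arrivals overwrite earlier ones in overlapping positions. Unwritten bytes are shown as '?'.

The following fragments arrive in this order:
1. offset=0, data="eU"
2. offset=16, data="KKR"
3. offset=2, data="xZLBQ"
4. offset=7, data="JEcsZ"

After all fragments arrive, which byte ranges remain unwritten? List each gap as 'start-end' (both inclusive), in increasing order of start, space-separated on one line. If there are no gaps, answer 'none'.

Fragment 1: offset=0 len=2
Fragment 2: offset=16 len=3
Fragment 3: offset=2 len=5
Fragment 4: offset=7 len=5
Gaps: 12-15

Answer: 12-15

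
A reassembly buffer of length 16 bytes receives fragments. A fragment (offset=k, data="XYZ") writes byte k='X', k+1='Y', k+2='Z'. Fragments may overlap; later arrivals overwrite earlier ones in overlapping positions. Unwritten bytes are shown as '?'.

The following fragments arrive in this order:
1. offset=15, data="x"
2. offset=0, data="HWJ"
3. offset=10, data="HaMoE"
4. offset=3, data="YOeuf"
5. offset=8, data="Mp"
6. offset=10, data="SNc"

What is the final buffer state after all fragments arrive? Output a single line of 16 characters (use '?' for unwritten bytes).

Answer: HWJYOeufMpSNcoEx

Derivation:
Fragment 1: offset=15 data="x" -> buffer=???????????????x
Fragment 2: offset=0 data="HWJ" -> buffer=HWJ????????????x
Fragment 3: offset=10 data="HaMoE" -> buffer=HWJ???????HaMoEx
Fragment 4: offset=3 data="YOeuf" -> buffer=HWJYOeuf??HaMoEx
Fragment 5: offset=8 data="Mp" -> buffer=HWJYOeufMpHaMoEx
Fragment 6: offset=10 data="SNc" -> buffer=HWJYOeufMpSNcoEx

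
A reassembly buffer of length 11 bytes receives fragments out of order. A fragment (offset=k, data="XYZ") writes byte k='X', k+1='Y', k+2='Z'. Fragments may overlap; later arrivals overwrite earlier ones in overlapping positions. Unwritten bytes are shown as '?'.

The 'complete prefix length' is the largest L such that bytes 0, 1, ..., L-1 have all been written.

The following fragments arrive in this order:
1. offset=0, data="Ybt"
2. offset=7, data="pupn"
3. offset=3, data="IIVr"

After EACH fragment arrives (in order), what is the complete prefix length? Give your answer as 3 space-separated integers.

Answer: 3 3 11

Derivation:
Fragment 1: offset=0 data="Ybt" -> buffer=Ybt???????? -> prefix_len=3
Fragment 2: offset=7 data="pupn" -> buffer=Ybt????pupn -> prefix_len=3
Fragment 3: offset=3 data="IIVr" -> buffer=YbtIIVrpupn -> prefix_len=11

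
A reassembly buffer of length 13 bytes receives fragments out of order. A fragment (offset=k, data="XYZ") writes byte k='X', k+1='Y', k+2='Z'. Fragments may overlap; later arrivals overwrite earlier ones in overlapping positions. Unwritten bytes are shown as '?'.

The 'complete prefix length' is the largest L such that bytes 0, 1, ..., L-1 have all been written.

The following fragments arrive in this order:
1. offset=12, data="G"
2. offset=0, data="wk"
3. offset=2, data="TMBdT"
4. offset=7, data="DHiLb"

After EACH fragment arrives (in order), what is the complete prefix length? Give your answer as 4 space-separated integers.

Fragment 1: offset=12 data="G" -> buffer=????????????G -> prefix_len=0
Fragment 2: offset=0 data="wk" -> buffer=wk??????????G -> prefix_len=2
Fragment 3: offset=2 data="TMBdT" -> buffer=wkTMBdT?????G -> prefix_len=7
Fragment 4: offset=7 data="DHiLb" -> buffer=wkTMBdTDHiLbG -> prefix_len=13

Answer: 0 2 7 13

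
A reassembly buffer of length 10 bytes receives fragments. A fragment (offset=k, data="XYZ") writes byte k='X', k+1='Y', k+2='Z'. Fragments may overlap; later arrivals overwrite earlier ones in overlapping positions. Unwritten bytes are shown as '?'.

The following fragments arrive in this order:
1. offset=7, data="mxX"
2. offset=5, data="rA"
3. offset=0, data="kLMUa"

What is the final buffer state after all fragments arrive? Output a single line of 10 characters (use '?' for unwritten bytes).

Fragment 1: offset=7 data="mxX" -> buffer=???????mxX
Fragment 2: offset=5 data="rA" -> buffer=?????rAmxX
Fragment 3: offset=0 data="kLMUa" -> buffer=kLMUarAmxX

Answer: kLMUarAmxX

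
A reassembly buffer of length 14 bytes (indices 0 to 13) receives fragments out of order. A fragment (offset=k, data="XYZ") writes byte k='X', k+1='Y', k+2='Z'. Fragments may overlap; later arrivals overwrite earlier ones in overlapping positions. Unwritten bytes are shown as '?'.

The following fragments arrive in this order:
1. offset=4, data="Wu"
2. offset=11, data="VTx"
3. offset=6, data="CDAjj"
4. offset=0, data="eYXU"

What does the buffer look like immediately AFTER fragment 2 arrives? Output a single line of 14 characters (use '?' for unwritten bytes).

Answer: ????Wu?????VTx

Derivation:
Fragment 1: offset=4 data="Wu" -> buffer=????Wu????????
Fragment 2: offset=11 data="VTx" -> buffer=????Wu?????VTx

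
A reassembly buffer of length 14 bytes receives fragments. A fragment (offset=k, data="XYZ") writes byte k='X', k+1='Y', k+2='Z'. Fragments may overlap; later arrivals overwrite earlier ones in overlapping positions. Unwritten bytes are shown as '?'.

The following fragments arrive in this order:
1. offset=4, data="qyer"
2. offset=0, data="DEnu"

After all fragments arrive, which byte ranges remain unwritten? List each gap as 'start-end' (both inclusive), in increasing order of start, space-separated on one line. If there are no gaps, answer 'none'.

Fragment 1: offset=4 len=4
Fragment 2: offset=0 len=4
Gaps: 8-13

Answer: 8-13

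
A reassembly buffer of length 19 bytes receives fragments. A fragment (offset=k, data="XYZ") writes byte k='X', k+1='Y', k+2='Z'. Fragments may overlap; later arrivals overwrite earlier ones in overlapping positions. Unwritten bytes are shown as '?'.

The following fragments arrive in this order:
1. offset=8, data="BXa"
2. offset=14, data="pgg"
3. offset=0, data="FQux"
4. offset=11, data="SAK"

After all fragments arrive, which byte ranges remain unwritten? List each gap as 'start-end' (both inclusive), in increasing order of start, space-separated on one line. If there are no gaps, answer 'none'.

Answer: 4-7 17-18

Derivation:
Fragment 1: offset=8 len=3
Fragment 2: offset=14 len=3
Fragment 3: offset=0 len=4
Fragment 4: offset=11 len=3
Gaps: 4-7 17-18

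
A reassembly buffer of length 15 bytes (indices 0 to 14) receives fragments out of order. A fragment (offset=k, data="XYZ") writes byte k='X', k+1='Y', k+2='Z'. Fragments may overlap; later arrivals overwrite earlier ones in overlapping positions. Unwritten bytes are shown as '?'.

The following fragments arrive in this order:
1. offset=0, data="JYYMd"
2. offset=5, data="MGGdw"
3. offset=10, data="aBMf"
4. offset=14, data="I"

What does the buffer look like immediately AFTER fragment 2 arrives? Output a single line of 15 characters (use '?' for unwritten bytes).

Answer: JYYMdMGGdw?????

Derivation:
Fragment 1: offset=0 data="JYYMd" -> buffer=JYYMd??????????
Fragment 2: offset=5 data="MGGdw" -> buffer=JYYMdMGGdw?????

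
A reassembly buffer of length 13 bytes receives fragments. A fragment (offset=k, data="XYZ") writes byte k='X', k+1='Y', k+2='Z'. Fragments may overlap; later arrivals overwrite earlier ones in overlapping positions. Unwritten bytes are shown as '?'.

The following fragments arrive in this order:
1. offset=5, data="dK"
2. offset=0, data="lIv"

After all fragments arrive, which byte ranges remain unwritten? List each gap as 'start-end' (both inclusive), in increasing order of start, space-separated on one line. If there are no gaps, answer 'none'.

Answer: 3-4 7-12

Derivation:
Fragment 1: offset=5 len=2
Fragment 2: offset=0 len=3
Gaps: 3-4 7-12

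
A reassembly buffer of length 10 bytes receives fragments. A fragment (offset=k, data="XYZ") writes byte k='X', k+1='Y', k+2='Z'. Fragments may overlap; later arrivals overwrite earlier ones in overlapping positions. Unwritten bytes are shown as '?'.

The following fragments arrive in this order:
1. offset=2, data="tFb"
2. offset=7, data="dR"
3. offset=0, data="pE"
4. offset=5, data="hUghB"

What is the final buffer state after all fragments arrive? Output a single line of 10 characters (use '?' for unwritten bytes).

Answer: pEtFbhUghB

Derivation:
Fragment 1: offset=2 data="tFb" -> buffer=??tFb?????
Fragment 2: offset=7 data="dR" -> buffer=??tFb??dR?
Fragment 3: offset=0 data="pE" -> buffer=pEtFb??dR?
Fragment 4: offset=5 data="hUghB" -> buffer=pEtFbhUghB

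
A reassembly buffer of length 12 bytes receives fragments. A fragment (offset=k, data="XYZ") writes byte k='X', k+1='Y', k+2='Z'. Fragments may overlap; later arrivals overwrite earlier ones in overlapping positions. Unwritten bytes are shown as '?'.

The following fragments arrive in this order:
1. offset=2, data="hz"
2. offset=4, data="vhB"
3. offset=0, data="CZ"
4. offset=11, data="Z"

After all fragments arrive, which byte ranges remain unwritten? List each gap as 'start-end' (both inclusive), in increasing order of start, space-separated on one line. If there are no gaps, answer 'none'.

Answer: 7-10

Derivation:
Fragment 1: offset=2 len=2
Fragment 2: offset=4 len=3
Fragment 3: offset=0 len=2
Fragment 4: offset=11 len=1
Gaps: 7-10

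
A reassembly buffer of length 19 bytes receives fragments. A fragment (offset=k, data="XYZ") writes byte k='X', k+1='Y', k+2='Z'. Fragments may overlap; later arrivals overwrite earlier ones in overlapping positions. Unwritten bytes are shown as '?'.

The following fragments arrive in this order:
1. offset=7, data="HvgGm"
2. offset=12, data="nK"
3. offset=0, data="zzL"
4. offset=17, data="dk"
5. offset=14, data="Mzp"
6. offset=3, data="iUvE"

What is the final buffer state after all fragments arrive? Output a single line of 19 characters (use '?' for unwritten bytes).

Fragment 1: offset=7 data="HvgGm" -> buffer=???????HvgGm???????
Fragment 2: offset=12 data="nK" -> buffer=???????HvgGmnK?????
Fragment 3: offset=0 data="zzL" -> buffer=zzL????HvgGmnK?????
Fragment 4: offset=17 data="dk" -> buffer=zzL????HvgGmnK???dk
Fragment 5: offset=14 data="Mzp" -> buffer=zzL????HvgGmnKMzpdk
Fragment 6: offset=3 data="iUvE" -> buffer=zzLiUvEHvgGmnKMzpdk

Answer: zzLiUvEHvgGmnKMzpdk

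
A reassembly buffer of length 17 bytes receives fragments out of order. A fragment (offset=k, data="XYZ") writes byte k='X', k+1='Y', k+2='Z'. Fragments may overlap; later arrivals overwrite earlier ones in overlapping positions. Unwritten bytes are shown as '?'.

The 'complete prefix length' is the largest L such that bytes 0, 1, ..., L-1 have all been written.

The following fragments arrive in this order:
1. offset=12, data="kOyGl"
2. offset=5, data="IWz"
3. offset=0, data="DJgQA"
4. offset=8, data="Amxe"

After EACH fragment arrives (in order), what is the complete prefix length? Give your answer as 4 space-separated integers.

Fragment 1: offset=12 data="kOyGl" -> buffer=????????????kOyGl -> prefix_len=0
Fragment 2: offset=5 data="IWz" -> buffer=?????IWz????kOyGl -> prefix_len=0
Fragment 3: offset=0 data="DJgQA" -> buffer=DJgQAIWz????kOyGl -> prefix_len=8
Fragment 4: offset=8 data="Amxe" -> buffer=DJgQAIWzAmxekOyGl -> prefix_len=17

Answer: 0 0 8 17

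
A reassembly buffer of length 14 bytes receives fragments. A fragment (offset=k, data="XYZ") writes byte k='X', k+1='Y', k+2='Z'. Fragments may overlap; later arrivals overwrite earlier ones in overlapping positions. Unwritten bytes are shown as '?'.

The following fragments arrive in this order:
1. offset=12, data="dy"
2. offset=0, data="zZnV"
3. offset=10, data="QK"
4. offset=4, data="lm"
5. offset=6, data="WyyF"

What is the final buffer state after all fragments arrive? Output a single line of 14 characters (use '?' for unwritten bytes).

Answer: zZnVlmWyyFQKdy

Derivation:
Fragment 1: offset=12 data="dy" -> buffer=????????????dy
Fragment 2: offset=0 data="zZnV" -> buffer=zZnV????????dy
Fragment 3: offset=10 data="QK" -> buffer=zZnV??????QKdy
Fragment 4: offset=4 data="lm" -> buffer=zZnVlm????QKdy
Fragment 5: offset=6 data="WyyF" -> buffer=zZnVlmWyyFQKdy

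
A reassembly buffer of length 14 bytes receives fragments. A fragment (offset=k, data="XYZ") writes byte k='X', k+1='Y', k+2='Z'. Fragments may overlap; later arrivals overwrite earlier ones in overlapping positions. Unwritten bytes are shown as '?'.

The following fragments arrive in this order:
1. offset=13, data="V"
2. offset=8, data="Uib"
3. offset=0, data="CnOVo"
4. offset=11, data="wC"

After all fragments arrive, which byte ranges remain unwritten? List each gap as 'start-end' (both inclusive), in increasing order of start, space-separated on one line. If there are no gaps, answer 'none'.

Fragment 1: offset=13 len=1
Fragment 2: offset=8 len=3
Fragment 3: offset=0 len=5
Fragment 4: offset=11 len=2
Gaps: 5-7

Answer: 5-7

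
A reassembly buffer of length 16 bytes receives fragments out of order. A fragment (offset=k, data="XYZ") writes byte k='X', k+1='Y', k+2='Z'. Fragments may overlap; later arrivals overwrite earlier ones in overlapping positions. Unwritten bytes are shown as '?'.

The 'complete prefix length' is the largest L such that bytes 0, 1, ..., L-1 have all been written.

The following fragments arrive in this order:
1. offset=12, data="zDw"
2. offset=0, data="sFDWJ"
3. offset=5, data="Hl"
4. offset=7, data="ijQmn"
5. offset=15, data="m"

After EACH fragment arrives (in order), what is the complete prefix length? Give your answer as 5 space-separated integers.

Fragment 1: offset=12 data="zDw" -> buffer=????????????zDw? -> prefix_len=0
Fragment 2: offset=0 data="sFDWJ" -> buffer=sFDWJ???????zDw? -> prefix_len=5
Fragment 3: offset=5 data="Hl" -> buffer=sFDWJHl?????zDw? -> prefix_len=7
Fragment 4: offset=7 data="ijQmn" -> buffer=sFDWJHlijQmnzDw? -> prefix_len=15
Fragment 5: offset=15 data="m" -> buffer=sFDWJHlijQmnzDwm -> prefix_len=16

Answer: 0 5 7 15 16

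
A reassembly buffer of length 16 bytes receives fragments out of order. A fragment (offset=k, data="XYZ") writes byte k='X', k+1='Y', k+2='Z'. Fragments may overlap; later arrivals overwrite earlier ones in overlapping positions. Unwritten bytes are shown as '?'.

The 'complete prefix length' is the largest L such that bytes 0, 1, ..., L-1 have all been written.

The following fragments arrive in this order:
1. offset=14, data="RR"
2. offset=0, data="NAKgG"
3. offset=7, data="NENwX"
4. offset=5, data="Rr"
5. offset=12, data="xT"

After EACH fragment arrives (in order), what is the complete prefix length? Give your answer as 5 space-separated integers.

Answer: 0 5 5 12 16

Derivation:
Fragment 1: offset=14 data="RR" -> buffer=??????????????RR -> prefix_len=0
Fragment 2: offset=0 data="NAKgG" -> buffer=NAKgG?????????RR -> prefix_len=5
Fragment 3: offset=7 data="NENwX" -> buffer=NAKgG??NENwX??RR -> prefix_len=5
Fragment 4: offset=5 data="Rr" -> buffer=NAKgGRrNENwX??RR -> prefix_len=12
Fragment 5: offset=12 data="xT" -> buffer=NAKgGRrNENwXxTRR -> prefix_len=16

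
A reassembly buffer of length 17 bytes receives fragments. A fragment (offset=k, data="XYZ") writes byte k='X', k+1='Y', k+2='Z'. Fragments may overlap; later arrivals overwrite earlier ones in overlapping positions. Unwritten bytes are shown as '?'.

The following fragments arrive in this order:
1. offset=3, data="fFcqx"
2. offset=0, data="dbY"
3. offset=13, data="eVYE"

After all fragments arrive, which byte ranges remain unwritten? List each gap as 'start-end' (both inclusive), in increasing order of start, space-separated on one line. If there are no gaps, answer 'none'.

Answer: 8-12

Derivation:
Fragment 1: offset=3 len=5
Fragment 2: offset=0 len=3
Fragment 3: offset=13 len=4
Gaps: 8-12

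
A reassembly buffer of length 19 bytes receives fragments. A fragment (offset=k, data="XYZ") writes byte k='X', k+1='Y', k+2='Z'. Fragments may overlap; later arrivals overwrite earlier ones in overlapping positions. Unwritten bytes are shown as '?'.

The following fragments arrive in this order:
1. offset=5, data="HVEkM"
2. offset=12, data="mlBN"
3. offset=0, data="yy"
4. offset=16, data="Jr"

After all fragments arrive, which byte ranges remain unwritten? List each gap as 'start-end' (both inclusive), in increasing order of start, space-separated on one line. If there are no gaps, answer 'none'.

Answer: 2-4 10-11 18-18

Derivation:
Fragment 1: offset=5 len=5
Fragment 2: offset=12 len=4
Fragment 3: offset=0 len=2
Fragment 4: offset=16 len=2
Gaps: 2-4 10-11 18-18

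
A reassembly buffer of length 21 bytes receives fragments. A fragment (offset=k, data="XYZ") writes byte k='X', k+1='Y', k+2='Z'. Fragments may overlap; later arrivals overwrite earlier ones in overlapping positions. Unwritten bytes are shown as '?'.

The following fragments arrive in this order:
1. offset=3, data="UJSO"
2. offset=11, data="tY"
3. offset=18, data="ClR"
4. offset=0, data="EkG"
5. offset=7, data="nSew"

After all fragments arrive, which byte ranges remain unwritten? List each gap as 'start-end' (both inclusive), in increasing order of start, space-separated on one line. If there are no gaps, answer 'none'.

Answer: 13-17

Derivation:
Fragment 1: offset=3 len=4
Fragment 2: offset=11 len=2
Fragment 3: offset=18 len=3
Fragment 4: offset=0 len=3
Fragment 5: offset=7 len=4
Gaps: 13-17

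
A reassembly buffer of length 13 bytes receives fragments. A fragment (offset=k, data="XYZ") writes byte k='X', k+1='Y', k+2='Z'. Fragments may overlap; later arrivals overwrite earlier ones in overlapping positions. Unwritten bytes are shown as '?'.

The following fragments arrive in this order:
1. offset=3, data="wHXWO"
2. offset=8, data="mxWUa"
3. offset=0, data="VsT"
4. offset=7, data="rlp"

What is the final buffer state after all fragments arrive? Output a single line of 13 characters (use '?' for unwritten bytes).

Answer: VsTwHXWrlpWUa

Derivation:
Fragment 1: offset=3 data="wHXWO" -> buffer=???wHXWO?????
Fragment 2: offset=8 data="mxWUa" -> buffer=???wHXWOmxWUa
Fragment 3: offset=0 data="VsT" -> buffer=VsTwHXWOmxWUa
Fragment 4: offset=7 data="rlp" -> buffer=VsTwHXWrlpWUa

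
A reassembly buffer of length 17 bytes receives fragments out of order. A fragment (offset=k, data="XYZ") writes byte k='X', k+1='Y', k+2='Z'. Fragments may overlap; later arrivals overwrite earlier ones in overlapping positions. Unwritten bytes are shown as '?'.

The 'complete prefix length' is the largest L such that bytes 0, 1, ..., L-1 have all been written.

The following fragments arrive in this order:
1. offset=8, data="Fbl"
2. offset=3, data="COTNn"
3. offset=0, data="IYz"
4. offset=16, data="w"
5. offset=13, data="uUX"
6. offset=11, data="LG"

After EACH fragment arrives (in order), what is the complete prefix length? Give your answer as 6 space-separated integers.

Answer: 0 0 11 11 11 17

Derivation:
Fragment 1: offset=8 data="Fbl" -> buffer=????????Fbl?????? -> prefix_len=0
Fragment 2: offset=3 data="COTNn" -> buffer=???COTNnFbl?????? -> prefix_len=0
Fragment 3: offset=0 data="IYz" -> buffer=IYzCOTNnFbl?????? -> prefix_len=11
Fragment 4: offset=16 data="w" -> buffer=IYzCOTNnFbl?????w -> prefix_len=11
Fragment 5: offset=13 data="uUX" -> buffer=IYzCOTNnFbl??uUXw -> prefix_len=11
Fragment 6: offset=11 data="LG" -> buffer=IYzCOTNnFblLGuUXw -> prefix_len=17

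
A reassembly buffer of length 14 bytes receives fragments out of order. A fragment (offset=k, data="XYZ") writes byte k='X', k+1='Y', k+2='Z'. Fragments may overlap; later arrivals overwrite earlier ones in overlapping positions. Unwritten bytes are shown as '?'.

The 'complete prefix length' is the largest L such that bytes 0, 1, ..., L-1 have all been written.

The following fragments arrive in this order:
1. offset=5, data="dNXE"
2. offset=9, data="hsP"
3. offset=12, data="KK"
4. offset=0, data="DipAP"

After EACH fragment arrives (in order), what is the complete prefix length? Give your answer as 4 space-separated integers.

Answer: 0 0 0 14

Derivation:
Fragment 1: offset=5 data="dNXE" -> buffer=?????dNXE????? -> prefix_len=0
Fragment 2: offset=9 data="hsP" -> buffer=?????dNXEhsP?? -> prefix_len=0
Fragment 3: offset=12 data="KK" -> buffer=?????dNXEhsPKK -> prefix_len=0
Fragment 4: offset=0 data="DipAP" -> buffer=DipAPdNXEhsPKK -> prefix_len=14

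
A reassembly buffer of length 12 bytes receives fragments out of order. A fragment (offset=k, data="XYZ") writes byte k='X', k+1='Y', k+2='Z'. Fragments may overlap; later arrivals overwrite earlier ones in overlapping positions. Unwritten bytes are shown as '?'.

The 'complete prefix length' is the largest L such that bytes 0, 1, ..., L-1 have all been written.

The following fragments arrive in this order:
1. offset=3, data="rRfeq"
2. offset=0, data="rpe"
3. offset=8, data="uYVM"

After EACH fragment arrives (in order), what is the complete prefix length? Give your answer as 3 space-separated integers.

Fragment 1: offset=3 data="rRfeq" -> buffer=???rRfeq???? -> prefix_len=0
Fragment 2: offset=0 data="rpe" -> buffer=rperRfeq???? -> prefix_len=8
Fragment 3: offset=8 data="uYVM" -> buffer=rperRfequYVM -> prefix_len=12

Answer: 0 8 12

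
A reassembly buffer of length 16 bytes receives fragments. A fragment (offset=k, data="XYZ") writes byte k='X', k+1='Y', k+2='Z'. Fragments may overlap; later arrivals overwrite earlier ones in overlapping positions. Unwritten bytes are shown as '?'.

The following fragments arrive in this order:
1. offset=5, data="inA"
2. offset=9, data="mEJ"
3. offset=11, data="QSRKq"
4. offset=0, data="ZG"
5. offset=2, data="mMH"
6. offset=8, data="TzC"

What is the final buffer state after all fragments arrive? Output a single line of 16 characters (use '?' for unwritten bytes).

Fragment 1: offset=5 data="inA" -> buffer=?????inA????????
Fragment 2: offset=9 data="mEJ" -> buffer=?????inA?mEJ????
Fragment 3: offset=11 data="QSRKq" -> buffer=?????inA?mEQSRKq
Fragment 4: offset=0 data="ZG" -> buffer=ZG???inA?mEQSRKq
Fragment 5: offset=2 data="mMH" -> buffer=ZGmMHinA?mEQSRKq
Fragment 6: offset=8 data="TzC" -> buffer=ZGmMHinATzCQSRKq

Answer: ZGmMHinATzCQSRKq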